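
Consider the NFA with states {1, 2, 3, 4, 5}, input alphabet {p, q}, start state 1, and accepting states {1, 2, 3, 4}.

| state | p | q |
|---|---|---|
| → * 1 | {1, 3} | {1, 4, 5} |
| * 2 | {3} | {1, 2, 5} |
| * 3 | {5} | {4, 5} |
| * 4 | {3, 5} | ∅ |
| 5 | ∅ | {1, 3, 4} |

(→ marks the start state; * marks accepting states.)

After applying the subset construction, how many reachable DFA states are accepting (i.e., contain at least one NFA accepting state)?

Start state of the DFA: {1}.
{1} --p--> {1, 3}  [new]
{1} --q--> {1, 4, 5}  [new]
{1, 3} --p--> {1, 3, 5}  [new]
{1, 3} --q--> {1, 4, 5}  [seen]
{1, 4, 5} --p--> {1, 3, 5}  [seen]
{1, 4, 5} --q--> {1, 3, 4, 5}  [new]
{1, 3, 5} --p--> {1, 3, 5}  [seen]
{1, 3, 5} --q--> {1, 3, 4, 5}  [seen]
{1, 3, 4, 5} --p--> {1, 3, 5}  [seen]
{1, 3, 4, 5} --q--> {1, 3, 4, 5}  [seen]
Reachable DFA states: {1}, {1, 3}, {1, 4, 5}, {1, 3, 5}, {1, 3, 4, 5}.
Accepting DFA states (contain an NFA accepting state): {1}, {1, 3}, {1, 4, 5}, {1, 3, 5}, {1, 3, 4, 5}.

5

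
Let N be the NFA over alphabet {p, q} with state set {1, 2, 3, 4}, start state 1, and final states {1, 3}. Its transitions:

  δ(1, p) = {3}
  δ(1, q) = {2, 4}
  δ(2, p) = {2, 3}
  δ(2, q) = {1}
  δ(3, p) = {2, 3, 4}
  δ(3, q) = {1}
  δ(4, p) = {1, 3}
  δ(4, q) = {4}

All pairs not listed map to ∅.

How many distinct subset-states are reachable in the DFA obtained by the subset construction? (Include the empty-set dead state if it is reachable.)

Start state of the DFA: {1}.
{1} --p--> {3}  [new]
{1} --q--> {2, 4}  [new]
{3} --p--> {2, 3, 4}  [new]
{3} --q--> {1}  [seen]
{2, 4} --p--> {1, 2, 3}  [new]
{2, 4} --q--> {1, 4}  [new]
{2, 3, 4} --p--> {1, 2, 3, 4}  [new]
{2, 3, 4} --q--> {1, 4}  [seen]
{1, 2, 3} --p--> {2, 3, 4}  [seen]
{1, 2, 3} --q--> {1, 2, 4}  [new]
{1, 4} --p--> {1, 3}  [new]
{1, 4} --q--> {2, 4}  [seen]
{1, 2, 3, 4} --p--> {1, 2, 3, 4}  [seen]
{1, 2, 3, 4} --q--> {1, 2, 4}  [seen]
{1, 2, 4} --p--> {1, 2, 3}  [seen]
{1, 2, 4} --q--> {1, 2, 4}  [seen]
{1, 3} --p--> {2, 3, 4}  [seen]
{1, 3} --q--> {1, 2, 4}  [seen]
Reachable DFA states: {1}, {3}, {2, 4}, {2, 3, 4}, {1, 2, 3}, {1, 4}, {1, 2, 3, 4}, {1, 2, 4}, {1, 3}.

9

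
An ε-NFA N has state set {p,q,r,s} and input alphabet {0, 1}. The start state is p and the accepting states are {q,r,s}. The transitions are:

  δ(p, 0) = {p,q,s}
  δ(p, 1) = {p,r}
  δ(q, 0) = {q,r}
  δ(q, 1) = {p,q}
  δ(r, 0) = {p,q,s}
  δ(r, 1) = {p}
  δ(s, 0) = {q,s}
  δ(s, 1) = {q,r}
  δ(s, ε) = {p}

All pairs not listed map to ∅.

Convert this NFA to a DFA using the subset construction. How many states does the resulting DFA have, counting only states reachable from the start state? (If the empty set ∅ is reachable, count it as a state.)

Start state of the DFA: {p} (ε-closure of the NFA start).
{p} --0--> {p,q,s}  [new]
{p} --1--> {p,r}  [new]
{p,q,s} --0--> {p,q,r,s}  [new]
{p,q,s} --1--> {p,q,r}  [new]
{p,r} --0--> {p,q,s}  [seen]
{p,r} --1--> {p,r}  [seen]
{p,q,r,s} --0--> {p,q,r,s}  [seen]
{p,q,r,s} --1--> {p,q,r}  [seen]
{p,q,r} --0--> {p,q,r,s}  [seen]
{p,q,r} --1--> {p,q,r}  [seen]
Reachable DFA states: {p}, {p,q,s}, {p,r}, {p,q,r,s}, {p,q,r}.

5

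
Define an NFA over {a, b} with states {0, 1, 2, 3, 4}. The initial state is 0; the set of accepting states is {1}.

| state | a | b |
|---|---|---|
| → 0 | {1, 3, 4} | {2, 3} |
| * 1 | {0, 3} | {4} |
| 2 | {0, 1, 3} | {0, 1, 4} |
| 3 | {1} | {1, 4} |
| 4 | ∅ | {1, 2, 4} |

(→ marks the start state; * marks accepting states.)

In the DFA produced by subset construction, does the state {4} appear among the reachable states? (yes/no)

Start state of the DFA: {0}.
{0} --a--> {1, 3, 4}  [new]
{0} --b--> {2, 3}  [new]
{1, 3, 4} --a--> {0, 1, 3}  [new]
{1, 3, 4} --b--> {1, 2, 4}  [new]
{2, 3} --a--> {0, 1, 3}  [seen]
{2, 3} --b--> {0, 1, 4}  [new]
{0, 1, 3} --a--> {0, 1, 3, 4}  [new]
{0, 1, 3} --b--> {1, 2, 3, 4}  [new]
{1, 2, 4} --a--> {0, 1, 3}  [seen]
{1, 2, 4} --b--> {0, 1, 2, 4}  [new]
{0, 1, 4} --a--> {0, 1, 3, 4}  [seen]
{0, 1, 4} --b--> {1, 2, 3, 4}  [seen]
{0, 1, 3, 4} --a--> {0, 1, 3, 4}  [seen]
{0, 1, 3, 4} --b--> {1, 2, 3, 4}  [seen]
{1, 2, 3, 4} --a--> {0, 1, 3}  [seen]
{1, 2, 3, 4} --b--> {0, 1, 2, 4}  [seen]
{0, 1, 2, 4} --a--> {0, 1, 3, 4}  [seen]
{0, 1, 2, 4} --b--> {0, 1, 2, 3, 4}  [new]
{0, 1, 2, 3, 4} --a--> {0, 1, 3, 4}  [seen]
{0, 1, 2, 3, 4} --b--> {0, 1, 2, 3, 4}  [seen]
Reachable DFA states: {0}, {1, 3, 4}, {2, 3}, {0, 1, 3}, {1, 2, 4}, {0, 1, 4}, {0, 1, 3, 4}, {1, 2, 3, 4}, {0, 1, 2, 4}, {0, 1, 2, 3, 4}.
{4} is not among them.

no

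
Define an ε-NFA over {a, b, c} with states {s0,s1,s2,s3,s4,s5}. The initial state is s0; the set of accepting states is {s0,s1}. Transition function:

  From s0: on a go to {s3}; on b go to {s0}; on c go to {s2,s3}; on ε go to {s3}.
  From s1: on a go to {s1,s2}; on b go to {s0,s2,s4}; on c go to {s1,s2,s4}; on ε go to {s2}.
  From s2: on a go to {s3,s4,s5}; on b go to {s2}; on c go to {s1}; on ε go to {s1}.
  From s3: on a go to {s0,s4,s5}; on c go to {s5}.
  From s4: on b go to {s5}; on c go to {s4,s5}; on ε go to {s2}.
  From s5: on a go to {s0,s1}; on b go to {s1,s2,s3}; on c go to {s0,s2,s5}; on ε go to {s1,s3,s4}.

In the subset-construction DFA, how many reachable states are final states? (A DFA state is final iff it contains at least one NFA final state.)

Start state of the DFA: {s0,s3} (ε-closure of the NFA start).
{s0,s3} --a--> {s0,s1,s2,s3,s4,s5}  [new]
{s0,s3} --b--> {s0,s3}  [seen]
{s0,s3} --c--> {s1,s2,s3,s4,s5}  [new]
{s0,s1,s2,s3,s4,s5} --a--> {s0,s1,s2,s3,s4,s5}  [seen]
{s0,s1,s2,s3,s4,s5} --b--> {s0,s1,s2,s3,s4,s5}  [seen]
{s0,s1,s2,s3,s4,s5} --c--> {s0,s1,s2,s3,s4,s5}  [seen]
{s1,s2,s3,s4,s5} --a--> {s0,s1,s2,s3,s4,s5}  [seen]
{s1,s2,s3,s4,s5} --b--> {s0,s1,s2,s3,s4,s5}  [seen]
{s1,s2,s3,s4,s5} --c--> {s0,s1,s2,s3,s4,s5}  [seen]
Reachable DFA states: {s0,s3}, {s0,s1,s2,s3,s4,s5}, {s1,s2,s3,s4,s5}.
Accepting DFA states (contain an NFA accepting state): {s0,s3}, {s0,s1,s2,s3,s4,s5}, {s1,s2,s3,s4,s5}.

3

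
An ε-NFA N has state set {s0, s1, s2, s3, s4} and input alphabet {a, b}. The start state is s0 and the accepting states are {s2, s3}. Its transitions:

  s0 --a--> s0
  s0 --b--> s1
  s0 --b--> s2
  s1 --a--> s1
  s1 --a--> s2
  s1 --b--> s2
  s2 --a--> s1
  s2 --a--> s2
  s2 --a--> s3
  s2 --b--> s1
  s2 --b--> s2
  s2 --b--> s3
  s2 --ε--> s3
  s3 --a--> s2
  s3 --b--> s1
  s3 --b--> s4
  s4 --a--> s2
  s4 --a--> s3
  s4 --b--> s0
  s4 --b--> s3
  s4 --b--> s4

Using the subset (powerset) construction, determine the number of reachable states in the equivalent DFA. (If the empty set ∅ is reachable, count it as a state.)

5

Start state of the DFA: {s0} (ε-closure of the NFA start).
{s0} --a--> {s0}  [seen]
{s0} --b--> {s1, s2, s3}  [new]
{s1, s2, s3} --a--> {s1, s2, s3}  [seen]
{s1, s2, s3} --b--> {s1, s2, s3, s4}  [new]
{s1, s2, s3, s4} --a--> {s1, s2, s3}  [seen]
{s1, s2, s3, s4} --b--> {s0, s1, s2, s3, s4}  [new]
{s0, s1, s2, s3, s4} --a--> {s0, s1, s2, s3}  [new]
{s0, s1, s2, s3, s4} --b--> {s0, s1, s2, s3, s4}  [seen]
{s0, s1, s2, s3} --a--> {s0, s1, s2, s3}  [seen]
{s0, s1, s2, s3} --b--> {s1, s2, s3, s4}  [seen]
Reachable DFA states: {s0}, {s1, s2, s3}, {s1, s2, s3, s4}, {s0, s1, s2, s3, s4}, {s0, s1, s2, s3}.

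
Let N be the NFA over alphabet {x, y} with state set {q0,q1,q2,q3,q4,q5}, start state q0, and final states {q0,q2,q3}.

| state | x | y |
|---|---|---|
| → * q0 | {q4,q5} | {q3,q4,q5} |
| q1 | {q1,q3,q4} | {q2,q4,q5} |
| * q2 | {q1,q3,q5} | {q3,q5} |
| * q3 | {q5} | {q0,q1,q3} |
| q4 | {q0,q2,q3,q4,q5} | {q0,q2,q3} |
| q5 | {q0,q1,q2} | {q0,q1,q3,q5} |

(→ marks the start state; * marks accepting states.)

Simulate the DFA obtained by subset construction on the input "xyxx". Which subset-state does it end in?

{q0,q1,q2,q3,q4,q5}

Start: {q0}.
δ(q0,x) = {q4,q5}.
Union: {q4,q5}.
After x: {q4,q5}.
δ(q4,y) = {q0,q2,q3}; δ(q5,y) = {q0,q1,q3,q5}.
Union: {q0,q1,q2,q3,q5}.
After y: {q0,q1,q2,q3,q5}.
δ(q0,x) = {q4,q5}; δ(q1,x) = {q1,q3,q4}; δ(q2,x) = {q1,q3,q5}; δ(q3,x) = {q5}; δ(q5,x) = {q0,q1,q2}.
Union: {q0,q1,q2,q3,q4,q5}.
After x: {q0,q1,q2,q3,q4,q5}.
δ(q0,x) = {q4,q5}; δ(q1,x) = {q1,q3,q4}; δ(q2,x) = {q1,q3,q5}; δ(q3,x) = {q5}; δ(q4,x) = {q0,q2,q3,q4,q5}; δ(q5,x) = {q0,q1,q2}.
Union: {q0,q1,q2,q3,q4,q5}.
After x: {q0,q1,q2,q3,q4,q5}.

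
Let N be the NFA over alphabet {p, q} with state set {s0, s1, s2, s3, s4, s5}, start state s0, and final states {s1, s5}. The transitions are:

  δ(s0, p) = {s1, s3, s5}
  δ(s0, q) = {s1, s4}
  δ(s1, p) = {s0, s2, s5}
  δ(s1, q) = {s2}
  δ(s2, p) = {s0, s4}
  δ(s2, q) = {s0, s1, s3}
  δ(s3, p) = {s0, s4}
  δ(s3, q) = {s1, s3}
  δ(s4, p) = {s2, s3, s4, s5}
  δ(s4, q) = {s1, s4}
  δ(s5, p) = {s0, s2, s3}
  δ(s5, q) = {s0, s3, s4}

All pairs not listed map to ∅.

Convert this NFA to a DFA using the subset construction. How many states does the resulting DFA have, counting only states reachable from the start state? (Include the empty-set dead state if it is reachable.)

Start state of the DFA: {s0}.
{s0} --p--> {s1, s3, s5}  [new]
{s0} --q--> {s1, s4}  [new]
{s1, s3, s5} --p--> {s0, s2, s3, s4, s5}  [new]
{s1, s3, s5} --q--> {s0, s1, s2, s3, s4}  [new]
{s1, s4} --p--> {s0, s2, s3, s4, s5}  [seen]
{s1, s4} --q--> {s1, s2, s4}  [new]
{s0, s2, s3, s4, s5} --p--> {s0, s1, s2, s3, s4, s5}  [new]
{s0, s2, s3, s4, s5} --q--> {s0, s1, s3, s4}  [new]
{s0, s1, s2, s3, s4} --p--> {s0, s1, s2, s3, s4, s5}  [seen]
{s0, s1, s2, s3, s4} --q--> {s0, s1, s2, s3, s4}  [seen]
{s1, s2, s4} --p--> {s0, s2, s3, s4, s5}  [seen]
{s1, s2, s4} --q--> {s0, s1, s2, s3, s4}  [seen]
{s0, s1, s2, s3, s4, s5} --p--> {s0, s1, s2, s3, s4, s5}  [seen]
{s0, s1, s2, s3, s4, s5} --q--> {s0, s1, s2, s3, s4}  [seen]
{s0, s1, s3, s4} --p--> {s0, s1, s2, s3, s4, s5}  [seen]
{s0, s1, s3, s4} --q--> {s1, s2, s3, s4}  [new]
{s1, s2, s3, s4} --p--> {s0, s2, s3, s4, s5}  [seen]
{s1, s2, s3, s4} --q--> {s0, s1, s2, s3, s4}  [seen]
Reachable DFA states: {s0}, {s1, s3, s5}, {s1, s4}, {s0, s2, s3, s4, s5}, {s0, s1, s2, s3, s4}, {s1, s2, s4}, {s0, s1, s2, s3, s4, s5}, {s0, s1, s3, s4}, {s1, s2, s3, s4}.

9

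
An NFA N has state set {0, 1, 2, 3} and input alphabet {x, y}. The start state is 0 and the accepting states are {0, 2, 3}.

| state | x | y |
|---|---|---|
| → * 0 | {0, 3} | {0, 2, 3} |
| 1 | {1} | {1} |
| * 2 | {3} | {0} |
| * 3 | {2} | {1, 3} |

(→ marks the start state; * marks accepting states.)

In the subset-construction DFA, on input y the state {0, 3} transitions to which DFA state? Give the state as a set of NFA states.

{0, 1, 2, 3}

δ(0,y) = {0, 2, 3}; δ(3,y) = {1, 3}.
Union: {0, 1, 2, 3}.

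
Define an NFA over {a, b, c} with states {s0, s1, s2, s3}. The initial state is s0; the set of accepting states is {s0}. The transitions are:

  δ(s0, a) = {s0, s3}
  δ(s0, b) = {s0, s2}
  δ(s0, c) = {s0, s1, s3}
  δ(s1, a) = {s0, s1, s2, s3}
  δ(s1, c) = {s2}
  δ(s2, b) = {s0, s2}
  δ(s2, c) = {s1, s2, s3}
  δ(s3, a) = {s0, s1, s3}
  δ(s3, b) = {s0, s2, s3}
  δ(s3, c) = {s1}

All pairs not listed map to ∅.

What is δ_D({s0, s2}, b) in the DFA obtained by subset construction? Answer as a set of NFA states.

δ(s0,b) = {s0, s2}; δ(s2,b) = {s0, s2}.
Union: {s0, s2}.

{s0, s2}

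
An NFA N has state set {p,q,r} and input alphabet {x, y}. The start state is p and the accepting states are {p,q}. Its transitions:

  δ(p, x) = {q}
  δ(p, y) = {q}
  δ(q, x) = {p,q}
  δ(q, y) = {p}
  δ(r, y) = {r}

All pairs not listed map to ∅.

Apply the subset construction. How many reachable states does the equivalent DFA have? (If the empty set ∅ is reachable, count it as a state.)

3

Start state of the DFA: {p}.
{p} --x--> {q}  [new]
{p} --y--> {q}  [seen]
{q} --x--> {p,q}  [new]
{q} --y--> {p}  [seen]
{p,q} --x--> {p,q}  [seen]
{p,q} --y--> {p,q}  [seen]
Reachable DFA states: {p}, {q}, {p,q}.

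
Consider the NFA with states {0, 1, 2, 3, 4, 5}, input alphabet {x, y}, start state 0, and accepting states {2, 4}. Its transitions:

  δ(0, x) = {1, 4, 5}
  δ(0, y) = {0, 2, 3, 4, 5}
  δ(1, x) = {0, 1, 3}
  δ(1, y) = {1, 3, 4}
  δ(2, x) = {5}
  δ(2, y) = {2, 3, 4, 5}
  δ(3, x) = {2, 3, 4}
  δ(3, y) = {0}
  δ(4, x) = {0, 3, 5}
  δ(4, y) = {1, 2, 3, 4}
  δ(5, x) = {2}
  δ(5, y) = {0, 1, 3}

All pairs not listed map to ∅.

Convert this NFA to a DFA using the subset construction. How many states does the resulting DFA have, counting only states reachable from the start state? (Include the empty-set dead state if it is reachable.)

6

Start state of the DFA: {0}.
{0} --x--> {1, 4, 5}  [new]
{0} --y--> {0, 2, 3, 4, 5}  [new]
{1, 4, 5} --x--> {0, 1, 2, 3, 5}  [new]
{1, 4, 5} --y--> {0, 1, 2, 3, 4}  [new]
{0, 2, 3, 4, 5} --x--> {0, 1, 2, 3, 4, 5}  [new]
{0, 2, 3, 4, 5} --y--> {0, 1, 2, 3, 4, 5}  [seen]
{0, 1, 2, 3, 5} --x--> {0, 1, 2, 3, 4, 5}  [seen]
{0, 1, 2, 3, 5} --y--> {0, 1, 2, 3, 4, 5}  [seen]
{0, 1, 2, 3, 4} --x--> {0, 1, 2, 3, 4, 5}  [seen]
{0, 1, 2, 3, 4} --y--> {0, 1, 2, 3, 4, 5}  [seen]
{0, 1, 2, 3, 4, 5} --x--> {0, 1, 2, 3, 4, 5}  [seen]
{0, 1, 2, 3, 4, 5} --y--> {0, 1, 2, 3, 4, 5}  [seen]
Reachable DFA states: {0}, {1, 4, 5}, {0, 2, 3, 4, 5}, {0, 1, 2, 3, 5}, {0, 1, 2, 3, 4}, {0, 1, 2, 3, 4, 5}.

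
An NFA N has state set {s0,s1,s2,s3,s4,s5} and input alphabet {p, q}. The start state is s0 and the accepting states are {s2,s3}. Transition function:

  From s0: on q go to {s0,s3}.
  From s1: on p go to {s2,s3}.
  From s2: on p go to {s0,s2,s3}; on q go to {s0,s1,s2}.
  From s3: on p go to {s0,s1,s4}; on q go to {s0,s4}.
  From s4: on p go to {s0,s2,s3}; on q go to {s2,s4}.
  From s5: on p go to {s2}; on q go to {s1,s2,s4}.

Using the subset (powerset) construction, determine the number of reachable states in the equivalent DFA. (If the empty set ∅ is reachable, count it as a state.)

Start state of the DFA: {s0}.
{s0} --p--> ∅  [new]
{s0} --q--> {s0,s3}  [new]
∅ --p--> ∅  [seen]
∅ --q--> ∅  [seen]
{s0,s3} --p--> {s0,s1,s4}  [new]
{s0,s3} --q--> {s0,s3,s4}  [new]
{s0,s1,s4} --p--> {s0,s2,s3}  [new]
{s0,s1,s4} --q--> {s0,s2,s3,s4}  [new]
{s0,s3,s4} --p--> {s0,s1,s2,s3,s4}  [new]
{s0,s3,s4} --q--> {s0,s2,s3,s4}  [seen]
{s0,s2,s3} --p--> {s0,s1,s2,s3,s4}  [seen]
{s0,s2,s3} --q--> {s0,s1,s2,s3,s4}  [seen]
{s0,s2,s3,s4} --p--> {s0,s1,s2,s3,s4}  [seen]
{s0,s2,s3,s4} --q--> {s0,s1,s2,s3,s4}  [seen]
{s0,s1,s2,s3,s4} --p--> {s0,s1,s2,s3,s4}  [seen]
{s0,s1,s2,s3,s4} --q--> {s0,s1,s2,s3,s4}  [seen]
Reachable DFA states: {s0}, ∅, {s0,s3}, {s0,s1,s4}, {s0,s3,s4}, {s0,s2,s3}, {s0,s2,s3,s4}, {s0,s1,s2,s3,s4}.

8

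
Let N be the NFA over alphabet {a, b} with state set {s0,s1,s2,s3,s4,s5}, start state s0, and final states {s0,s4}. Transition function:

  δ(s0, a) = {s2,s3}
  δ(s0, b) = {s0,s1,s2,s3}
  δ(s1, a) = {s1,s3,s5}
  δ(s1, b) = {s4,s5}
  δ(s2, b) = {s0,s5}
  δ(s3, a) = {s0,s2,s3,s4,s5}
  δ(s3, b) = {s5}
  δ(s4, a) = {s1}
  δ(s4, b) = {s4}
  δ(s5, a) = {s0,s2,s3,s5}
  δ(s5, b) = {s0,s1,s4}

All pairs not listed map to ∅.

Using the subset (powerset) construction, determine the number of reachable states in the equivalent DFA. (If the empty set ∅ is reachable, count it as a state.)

8

Start state of the DFA: {s0}.
{s0} --a--> {s2,s3}  [new]
{s0} --b--> {s0,s1,s2,s3}  [new]
{s2,s3} --a--> {s0,s2,s3,s4,s5}  [new]
{s2,s3} --b--> {s0,s5}  [new]
{s0,s1,s2,s3} --a--> {s0,s1,s2,s3,s4,s5}  [new]
{s0,s1,s2,s3} --b--> {s0,s1,s2,s3,s4,s5}  [seen]
{s0,s2,s3,s4,s5} --a--> {s0,s1,s2,s3,s4,s5}  [seen]
{s0,s2,s3,s4,s5} --b--> {s0,s1,s2,s3,s4,s5}  [seen]
{s0,s5} --a--> {s0,s2,s3,s5}  [new]
{s0,s5} --b--> {s0,s1,s2,s3,s4}  [new]
{s0,s1,s2,s3,s4,s5} --a--> {s0,s1,s2,s3,s4,s5}  [seen]
{s0,s1,s2,s3,s4,s5} --b--> {s0,s1,s2,s3,s4,s5}  [seen]
{s0,s2,s3,s5} --a--> {s0,s2,s3,s4,s5}  [seen]
{s0,s2,s3,s5} --b--> {s0,s1,s2,s3,s4,s5}  [seen]
{s0,s1,s2,s3,s4} --a--> {s0,s1,s2,s3,s4,s5}  [seen]
{s0,s1,s2,s3,s4} --b--> {s0,s1,s2,s3,s4,s5}  [seen]
Reachable DFA states: {s0}, {s2,s3}, {s0,s1,s2,s3}, {s0,s2,s3,s4,s5}, {s0,s5}, {s0,s1,s2,s3,s4,s5}, {s0,s2,s3,s5}, {s0,s1,s2,s3,s4}.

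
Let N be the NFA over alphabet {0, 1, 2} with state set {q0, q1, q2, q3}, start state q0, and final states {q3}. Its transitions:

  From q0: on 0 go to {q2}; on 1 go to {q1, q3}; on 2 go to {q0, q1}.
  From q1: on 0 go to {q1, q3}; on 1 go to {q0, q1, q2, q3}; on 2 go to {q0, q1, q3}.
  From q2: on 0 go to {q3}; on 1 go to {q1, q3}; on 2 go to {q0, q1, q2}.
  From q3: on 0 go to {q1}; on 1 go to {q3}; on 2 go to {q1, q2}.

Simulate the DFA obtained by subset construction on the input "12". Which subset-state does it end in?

{q0, q1, q2, q3}

Start: {q0}.
δ(q0,1) = {q1, q3}.
Union: {q1, q3}.
After 1: {q1, q3}.
δ(q1,2) = {q0, q1, q3}; δ(q3,2) = {q1, q2}.
Union: {q0, q1, q2, q3}.
After 2: {q0, q1, q2, q3}.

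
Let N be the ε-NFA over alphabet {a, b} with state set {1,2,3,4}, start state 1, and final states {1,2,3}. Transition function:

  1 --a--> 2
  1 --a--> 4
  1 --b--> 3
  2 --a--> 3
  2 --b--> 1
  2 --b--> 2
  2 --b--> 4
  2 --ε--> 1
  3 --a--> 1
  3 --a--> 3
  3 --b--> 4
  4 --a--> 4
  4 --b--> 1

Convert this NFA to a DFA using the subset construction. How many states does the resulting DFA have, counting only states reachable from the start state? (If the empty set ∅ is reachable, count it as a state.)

Start state of the DFA: {1} (ε-closure of the NFA start).
{1} --a--> {1,2,4}  [new]
{1} --b--> {3}  [new]
{1,2,4} --a--> {1,2,3,4}  [new]
{1,2,4} --b--> {1,2,3,4}  [seen]
{3} --a--> {1,3}  [new]
{3} --b--> {4}  [new]
{1,2,3,4} --a--> {1,2,3,4}  [seen]
{1,2,3,4} --b--> {1,2,3,4}  [seen]
{1,3} --a--> {1,2,3,4}  [seen]
{1,3} --b--> {3,4}  [new]
{4} --a--> {4}  [seen]
{4} --b--> {1}  [seen]
{3,4} --a--> {1,3,4}  [new]
{3,4} --b--> {1,4}  [new]
{1,3,4} --a--> {1,2,3,4}  [seen]
{1,3,4} --b--> {1,3,4}  [seen]
{1,4} --a--> {1,2,4}  [seen]
{1,4} --b--> {1,3}  [seen]
Reachable DFA states: {1}, {1,2,4}, {3}, {1,2,3,4}, {1,3}, {4}, {3,4}, {1,3,4}, {1,4}.

9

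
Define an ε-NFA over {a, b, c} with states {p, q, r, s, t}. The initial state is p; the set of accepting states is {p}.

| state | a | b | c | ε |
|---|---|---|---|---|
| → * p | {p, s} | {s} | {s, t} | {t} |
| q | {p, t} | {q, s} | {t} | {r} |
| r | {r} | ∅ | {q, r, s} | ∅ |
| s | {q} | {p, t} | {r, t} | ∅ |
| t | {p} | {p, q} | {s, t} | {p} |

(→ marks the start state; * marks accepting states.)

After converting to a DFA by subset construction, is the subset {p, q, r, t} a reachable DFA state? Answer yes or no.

Start state of the DFA: {p, t} (ε-closure of the NFA start).
{p, t} --a--> {p, s, t}  [new]
{p, t} --b--> {p, q, r, s, t}  [new]
{p, t} --c--> {p, s, t}  [seen]
{p, s, t} --a--> {p, q, r, s, t}  [seen]
{p, s, t} --b--> {p, q, r, s, t}  [seen]
{p, s, t} --c--> {p, r, s, t}  [new]
{p, q, r, s, t} --a--> {p, q, r, s, t}  [seen]
{p, q, r, s, t} --b--> {p, q, r, s, t}  [seen]
{p, q, r, s, t} --c--> {p, q, r, s, t}  [seen]
{p, r, s, t} --a--> {p, q, r, s, t}  [seen]
{p, r, s, t} --b--> {p, q, r, s, t}  [seen]
{p, r, s, t} --c--> {p, q, r, s, t}  [seen]
Reachable DFA states: {p, t}, {p, s, t}, {p, q, r, s, t}, {p, r, s, t}.
{p, q, r, t} is not among them.

no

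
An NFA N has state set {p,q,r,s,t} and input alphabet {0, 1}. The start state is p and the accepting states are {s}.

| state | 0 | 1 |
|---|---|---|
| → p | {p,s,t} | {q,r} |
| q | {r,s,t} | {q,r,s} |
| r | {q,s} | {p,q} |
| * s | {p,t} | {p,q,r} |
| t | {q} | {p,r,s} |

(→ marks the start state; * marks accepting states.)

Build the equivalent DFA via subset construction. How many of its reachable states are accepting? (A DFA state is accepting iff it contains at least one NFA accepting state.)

Start state of the DFA: {p}.
{p} --0--> {p,s,t}  [new]
{p} --1--> {q,r}  [new]
{p,s,t} --0--> {p,q,s,t}  [new]
{p,s,t} --1--> {p,q,r,s}  [new]
{q,r} --0--> {q,r,s,t}  [new]
{q,r} --1--> {p,q,r,s}  [seen]
{p,q,s,t} --0--> {p,q,r,s,t}  [new]
{p,q,s,t} --1--> {p,q,r,s}  [seen]
{p,q,r,s} --0--> {p,q,r,s,t}  [seen]
{p,q,r,s} --1--> {p,q,r,s}  [seen]
{q,r,s,t} --0--> {p,q,r,s,t}  [seen]
{q,r,s,t} --1--> {p,q,r,s}  [seen]
{p,q,r,s,t} --0--> {p,q,r,s,t}  [seen]
{p,q,r,s,t} --1--> {p,q,r,s}  [seen]
Reachable DFA states: {p}, {p,s,t}, {q,r}, {p,q,s,t}, {p,q,r,s}, {q,r,s,t}, {p,q,r,s,t}.
Accepting DFA states (contain an NFA accepting state): {p,s,t}, {p,q,s,t}, {p,q,r,s}, {q,r,s,t}, {p,q,r,s,t}.

5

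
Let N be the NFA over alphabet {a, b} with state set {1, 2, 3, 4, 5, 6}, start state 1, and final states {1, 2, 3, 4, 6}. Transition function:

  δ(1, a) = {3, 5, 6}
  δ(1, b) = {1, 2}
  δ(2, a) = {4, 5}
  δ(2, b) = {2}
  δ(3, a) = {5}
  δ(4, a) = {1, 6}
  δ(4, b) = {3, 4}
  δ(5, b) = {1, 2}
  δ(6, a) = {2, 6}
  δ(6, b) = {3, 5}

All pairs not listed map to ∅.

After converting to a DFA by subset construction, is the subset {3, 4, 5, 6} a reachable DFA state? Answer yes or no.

yes

Start state of the DFA: {1}.
{1} --a--> {3, 5, 6}  [new]
{1} --b--> {1, 2}  [new]
{3, 5, 6} --a--> {2, 5, 6}  [new]
{3, 5, 6} --b--> {1, 2, 3, 5}  [new]
{1, 2} --a--> {3, 4, 5, 6}  [new]
{1, 2} --b--> {1, 2}  [seen]
{2, 5, 6} --a--> {2, 4, 5, 6}  [new]
{2, 5, 6} --b--> {1, 2, 3, 5}  [seen]
{1, 2, 3, 5} --a--> {3, 4, 5, 6}  [seen]
{1, 2, 3, 5} --b--> {1, 2}  [seen]
{3, 4, 5, 6} --a--> {1, 2, 5, 6}  [new]
{3, 4, 5, 6} --b--> {1, 2, 3, 4, 5}  [new]
{2, 4, 5, 6} --a--> {1, 2, 4, 5, 6}  [new]
{2, 4, 5, 6} --b--> {1, 2, 3, 4, 5}  [seen]
{1, 2, 5, 6} --a--> {2, 3, 4, 5, 6}  [new]
{1, 2, 5, 6} --b--> {1, 2, 3, 5}  [seen]
{1, 2, 3, 4, 5} --a--> {1, 3, 4, 5, 6}  [new]
{1, 2, 3, 4, 5} --b--> {1, 2, 3, 4}  [new]
{1, 2, 4, 5, 6} --a--> {1, 2, 3, 4, 5, 6}  [new]
{1, 2, 4, 5, 6} --b--> {1, 2, 3, 4, 5}  [seen]
{2, 3, 4, 5, 6} --a--> {1, 2, 4, 5, 6}  [seen]
{2, 3, 4, 5, 6} --b--> {1, 2, 3, 4, 5}  [seen]
{1, 3, 4, 5, 6} --a--> {1, 2, 3, 5, 6}  [new]
{1, 3, 4, 5, 6} --b--> {1, 2, 3, 4, 5}  [seen]
{1, 2, 3, 4} --a--> {1, 3, 4, 5, 6}  [seen]
{1, 2, 3, 4} --b--> {1, 2, 3, 4}  [seen]
{1, 2, 3, 4, 5, 6} --a--> {1, 2, 3, 4, 5, 6}  [seen]
{1, 2, 3, 4, 5, 6} --b--> {1, 2, 3, 4, 5}  [seen]
{1, 2, 3, 5, 6} --a--> {2, 3, 4, 5, 6}  [seen]
{1, 2, 3, 5, 6} --b--> {1, 2, 3, 5}  [seen]
Reachable DFA states: {1}, {3, 5, 6}, {1, 2}, {2, 5, 6}, {1, 2, 3, 5}, {3, 4, 5, 6}, {2, 4, 5, 6}, {1, 2, 5, 6}, {1, 2, 3, 4, 5}, {1, 2, 4, 5, 6}, {2, 3, 4, 5, 6}, {1, 3, 4, 5, 6}, {1, 2, 3, 4}, {1, 2, 3, 4, 5, 6}, {1, 2, 3, 5, 6}.
{3, 4, 5, 6} is among them.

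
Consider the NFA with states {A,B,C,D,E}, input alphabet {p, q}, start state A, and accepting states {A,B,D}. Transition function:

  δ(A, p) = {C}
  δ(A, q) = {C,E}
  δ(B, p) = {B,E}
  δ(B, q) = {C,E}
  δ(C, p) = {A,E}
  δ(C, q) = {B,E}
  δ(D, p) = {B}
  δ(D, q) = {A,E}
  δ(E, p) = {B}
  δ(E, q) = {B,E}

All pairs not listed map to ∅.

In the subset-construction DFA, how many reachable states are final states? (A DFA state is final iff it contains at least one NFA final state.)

Start state of the DFA: {A}.
{A} --p--> {C}  [new]
{A} --q--> {C,E}  [new]
{C} --p--> {A,E}  [new]
{C} --q--> {B,E}  [new]
{C,E} --p--> {A,B,E}  [new]
{C,E} --q--> {B,E}  [seen]
{A,E} --p--> {B,C}  [new]
{A,E} --q--> {B,C,E}  [new]
{B,E} --p--> {B,E}  [seen]
{B,E} --q--> {B,C,E}  [seen]
{A,B,E} --p--> {B,C,E}  [seen]
{A,B,E} --q--> {B,C,E}  [seen]
{B,C} --p--> {A,B,E}  [seen]
{B,C} --q--> {B,C,E}  [seen]
{B,C,E} --p--> {A,B,E}  [seen]
{B,C,E} --q--> {B,C,E}  [seen]
Reachable DFA states: {A}, {C}, {C,E}, {A,E}, {B,E}, {A,B,E}, {B,C}, {B,C,E}.
Accepting DFA states (contain an NFA accepting state): {A}, {A,E}, {B,E}, {A,B,E}, {B,C}, {B,C,E}.

6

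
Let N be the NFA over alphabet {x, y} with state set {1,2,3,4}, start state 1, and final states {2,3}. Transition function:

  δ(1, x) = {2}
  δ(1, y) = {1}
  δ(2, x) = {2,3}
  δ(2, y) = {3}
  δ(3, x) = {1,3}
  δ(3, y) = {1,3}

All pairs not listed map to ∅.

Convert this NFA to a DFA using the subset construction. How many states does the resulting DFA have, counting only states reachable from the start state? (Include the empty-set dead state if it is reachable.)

6

Start state of the DFA: {1}.
{1} --x--> {2}  [new]
{1} --y--> {1}  [seen]
{2} --x--> {2,3}  [new]
{2} --y--> {3}  [new]
{2,3} --x--> {1,2,3}  [new]
{2,3} --y--> {1,3}  [new]
{3} --x--> {1,3}  [seen]
{3} --y--> {1,3}  [seen]
{1,2,3} --x--> {1,2,3}  [seen]
{1,2,3} --y--> {1,3}  [seen]
{1,3} --x--> {1,2,3}  [seen]
{1,3} --y--> {1,3}  [seen]
Reachable DFA states: {1}, {2}, {2,3}, {3}, {1,2,3}, {1,3}.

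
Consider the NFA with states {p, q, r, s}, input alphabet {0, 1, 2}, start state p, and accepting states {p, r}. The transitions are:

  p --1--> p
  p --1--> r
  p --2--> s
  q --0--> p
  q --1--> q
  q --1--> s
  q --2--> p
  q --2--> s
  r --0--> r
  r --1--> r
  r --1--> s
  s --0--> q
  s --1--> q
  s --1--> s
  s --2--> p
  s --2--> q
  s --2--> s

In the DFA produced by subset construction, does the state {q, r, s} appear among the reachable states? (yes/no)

yes

Start state of the DFA: {p}.
{p} --0--> ∅  [new]
{p} --1--> {p, r}  [new]
{p} --2--> {s}  [new]
∅ --0--> ∅  [seen]
∅ --1--> ∅  [seen]
∅ --2--> ∅  [seen]
{p, r} --0--> {r}  [new]
{p, r} --1--> {p, r, s}  [new]
{p, r} --2--> {s}  [seen]
{s} --0--> {q}  [new]
{s} --1--> {q, s}  [new]
{s} --2--> {p, q, s}  [new]
{r} --0--> {r}  [seen]
{r} --1--> {r, s}  [new]
{r} --2--> ∅  [seen]
{p, r, s} --0--> {q, r}  [new]
{p, r, s} --1--> {p, q, r, s}  [new]
{p, r, s} --2--> {p, q, s}  [seen]
{q} --0--> {p}  [seen]
{q} --1--> {q, s}  [seen]
{q} --2--> {p, s}  [new]
{q, s} --0--> {p, q}  [new]
{q, s} --1--> {q, s}  [seen]
{q, s} --2--> {p, q, s}  [seen]
{p, q, s} --0--> {p, q}  [seen]
{p, q, s} --1--> {p, q, r, s}  [seen]
{p, q, s} --2--> {p, q, s}  [seen]
{r, s} --0--> {q, r}  [seen]
{r, s} --1--> {q, r, s}  [new]
{r, s} --2--> {p, q, s}  [seen]
{q, r} --0--> {p, r}  [seen]
{q, r} --1--> {q, r, s}  [seen]
{q, r} --2--> {p, s}  [seen]
{p, q, r, s} --0--> {p, q, r}  [new]
{p, q, r, s} --1--> {p, q, r, s}  [seen]
{p, q, r, s} --2--> {p, q, s}  [seen]
{p, s} --0--> {q}  [seen]
{p, s} --1--> {p, q, r, s}  [seen]
{p, s} --2--> {p, q, s}  [seen]
{p, q} --0--> {p}  [seen]
{p, q} --1--> {p, q, r, s}  [seen]
{p, q} --2--> {p, s}  [seen]
{q, r, s} --0--> {p, q, r}  [seen]
{q, r, s} --1--> {q, r, s}  [seen]
{q, r, s} --2--> {p, q, s}  [seen]
{p, q, r} --0--> {p, r}  [seen]
{p, q, r} --1--> {p, q, r, s}  [seen]
{p, q, r} --2--> {p, s}  [seen]
Reachable DFA states: {p}, ∅, {p, r}, {s}, {r}, {p, r, s}, {q}, {q, s}, {p, q, s}, {r, s}, {q, r}, {p, q, r, s}, {p, s}, {p, q}, {q, r, s}, {p, q, r}.
{q, r, s} is among them.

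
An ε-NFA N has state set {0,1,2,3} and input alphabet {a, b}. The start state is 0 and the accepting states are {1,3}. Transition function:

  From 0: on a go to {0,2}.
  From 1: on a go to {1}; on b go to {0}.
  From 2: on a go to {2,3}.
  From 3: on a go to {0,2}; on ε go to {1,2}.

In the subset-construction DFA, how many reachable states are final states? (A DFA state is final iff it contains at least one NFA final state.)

1

Start state of the DFA: {0} (ε-closure of the NFA start).
{0} --a--> {0,2}  [new]
{0} --b--> ∅  [new]
{0,2} --a--> {0,1,2,3}  [new]
{0,2} --b--> ∅  [seen]
∅ --a--> ∅  [seen]
∅ --b--> ∅  [seen]
{0,1,2,3} --a--> {0,1,2,3}  [seen]
{0,1,2,3} --b--> {0}  [seen]
Reachable DFA states: {0}, {0,2}, ∅, {0,1,2,3}.
Accepting DFA states (contain an NFA accepting state): {0,1,2,3}.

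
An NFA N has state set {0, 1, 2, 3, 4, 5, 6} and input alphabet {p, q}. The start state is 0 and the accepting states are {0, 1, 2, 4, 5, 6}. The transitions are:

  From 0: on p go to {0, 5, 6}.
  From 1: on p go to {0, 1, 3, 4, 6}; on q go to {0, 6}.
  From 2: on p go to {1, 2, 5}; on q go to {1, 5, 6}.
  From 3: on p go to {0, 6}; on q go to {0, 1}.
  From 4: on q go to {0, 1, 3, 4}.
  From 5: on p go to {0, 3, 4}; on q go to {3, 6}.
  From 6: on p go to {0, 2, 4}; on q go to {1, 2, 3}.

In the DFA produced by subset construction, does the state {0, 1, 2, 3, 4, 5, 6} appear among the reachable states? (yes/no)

yes

Start state of the DFA: {0}.
{0} --p--> {0, 5, 6}  [new]
{0} --q--> ∅  [new]
{0, 5, 6} --p--> {0, 2, 3, 4, 5, 6}  [new]
{0, 5, 6} --q--> {1, 2, 3, 6}  [new]
∅ --p--> ∅  [seen]
∅ --q--> ∅  [seen]
{0, 2, 3, 4, 5, 6} --p--> {0, 1, 2, 3, 4, 5, 6}  [new]
{0, 2, 3, 4, 5, 6} --q--> {0, 1, 2, 3, 4, 5, 6}  [seen]
{1, 2, 3, 6} --p--> {0, 1, 2, 3, 4, 5, 6}  [seen]
{1, 2, 3, 6} --q--> {0, 1, 2, 3, 5, 6}  [new]
{0, 1, 2, 3, 4, 5, 6} --p--> {0, 1, 2, 3, 4, 5, 6}  [seen]
{0, 1, 2, 3, 4, 5, 6} --q--> {0, 1, 2, 3, 4, 5, 6}  [seen]
{0, 1, 2, 3, 5, 6} --p--> {0, 1, 2, 3, 4, 5, 6}  [seen]
{0, 1, 2, 3, 5, 6} --q--> {0, 1, 2, 3, 5, 6}  [seen]
Reachable DFA states: {0}, {0, 5, 6}, ∅, {0, 2, 3, 4, 5, 6}, {1, 2, 3, 6}, {0, 1, 2, 3, 4, 5, 6}, {0, 1, 2, 3, 5, 6}.
{0, 1, 2, 3, 4, 5, 6} is among them.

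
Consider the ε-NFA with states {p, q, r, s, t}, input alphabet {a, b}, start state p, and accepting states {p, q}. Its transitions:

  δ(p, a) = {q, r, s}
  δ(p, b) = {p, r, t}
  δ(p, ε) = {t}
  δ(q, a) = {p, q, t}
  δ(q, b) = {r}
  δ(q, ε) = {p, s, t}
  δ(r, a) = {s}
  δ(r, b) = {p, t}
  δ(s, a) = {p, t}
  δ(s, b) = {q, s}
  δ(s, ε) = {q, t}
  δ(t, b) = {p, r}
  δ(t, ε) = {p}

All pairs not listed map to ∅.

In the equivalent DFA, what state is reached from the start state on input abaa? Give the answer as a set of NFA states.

{p, q, r, s, t}

Start: {p, t}.
δ(p,a) = {q, r, s}; δ(t,a) = ∅.
Union: {q, r, s}.
ε-closure gives {p, q, r, s, t}.
After a: {p, q, r, s, t}.
δ(p,b) = {p, r, t}; δ(q,b) = {r}; δ(r,b) = {p, t}; δ(s,b) = {q, s}; δ(t,b) = {p, r}.
Union: {p, q, r, s, t}.
After b: {p, q, r, s, t}.
δ(p,a) = {q, r, s}; δ(q,a) = {p, q, t}; δ(r,a) = {s}; δ(s,a) = {p, t}; δ(t,a) = ∅.
Union: {p, q, r, s, t}.
After a: {p, q, r, s, t}.
δ(p,a) = {q, r, s}; δ(q,a) = {p, q, t}; δ(r,a) = {s}; δ(s,a) = {p, t}; δ(t,a) = ∅.
Union: {p, q, r, s, t}.
After a: {p, q, r, s, t}.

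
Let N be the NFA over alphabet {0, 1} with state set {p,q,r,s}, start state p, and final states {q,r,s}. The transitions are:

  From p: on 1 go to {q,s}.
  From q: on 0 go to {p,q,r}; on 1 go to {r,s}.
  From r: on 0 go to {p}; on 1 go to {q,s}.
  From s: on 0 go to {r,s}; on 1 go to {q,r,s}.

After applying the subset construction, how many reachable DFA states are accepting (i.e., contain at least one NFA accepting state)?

3

Start state of the DFA: {p}.
{p} --0--> ∅  [new]
{p} --1--> {q,s}  [new]
∅ --0--> ∅  [seen]
∅ --1--> ∅  [seen]
{q,s} --0--> {p,q,r,s}  [new]
{q,s} --1--> {q,r,s}  [new]
{p,q,r,s} --0--> {p,q,r,s}  [seen]
{p,q,r,s} --1--> {q,r,s}  [seen]
{q,r,s} --0--> {p,q,r,s}  [seen]
{q,r,s} --1--> {q,r,s}  [seen]
Reachable DFA states: {p}, ∅, {q,s}, {p,q,r,s}, {q,r,s}.
Accepting DFA states (contain an NFA accepting state): {q,s}, {p,q,r,s}, {q,r,s}.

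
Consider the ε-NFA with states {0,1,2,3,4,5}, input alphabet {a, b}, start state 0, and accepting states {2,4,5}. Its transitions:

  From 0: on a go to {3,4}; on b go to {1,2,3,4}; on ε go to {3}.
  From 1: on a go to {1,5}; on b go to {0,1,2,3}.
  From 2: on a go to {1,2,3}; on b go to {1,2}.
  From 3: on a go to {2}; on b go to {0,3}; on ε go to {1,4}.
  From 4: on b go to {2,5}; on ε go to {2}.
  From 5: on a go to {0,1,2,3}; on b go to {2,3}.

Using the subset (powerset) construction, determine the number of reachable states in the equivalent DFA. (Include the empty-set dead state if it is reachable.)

3

Start state of the DFA: {0,1,2,3,4} (ε-closure of the NFA start).
{0,1,2,3,4} --a--> {1,2,3,4,5}  [new]
{0,1,2,3,4} --b--> {0,1,2,3,4,5}  [new]
{1,2,3,4,5} --a--> {0,1,2,3,4,5}  [seen]
{1,2,3,4,5} --b--> {0,1,2,3,4,5}  [seen]
{0,1,2,3,4,5} --a--> {0,1,2,3,4,5}  [seen]
{0,1,2,3,4,5} --b--> {0,1,2,3,4,5}  [seen]
Reachable DFA states: {0,1,2,3,4}, {1,2,3,4,5}, {0,1,2,3,4,5}.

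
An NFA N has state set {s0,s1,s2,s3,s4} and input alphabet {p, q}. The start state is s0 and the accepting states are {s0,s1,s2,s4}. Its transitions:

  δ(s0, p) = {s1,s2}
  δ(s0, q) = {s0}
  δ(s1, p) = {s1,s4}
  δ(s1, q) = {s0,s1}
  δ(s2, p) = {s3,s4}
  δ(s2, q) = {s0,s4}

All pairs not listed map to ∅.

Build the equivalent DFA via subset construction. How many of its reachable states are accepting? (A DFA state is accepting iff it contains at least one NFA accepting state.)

Start state of the DFA: {s0}.
{s0} --p--> {s1,s2}  [new]
{s0} --q--> {s0}  [seen]
{s1,s2} --p--> {s1,s3,s4}  [new]
{s1,s2} --q--> {s0,s1,s4}  [new]
{s1,s3,s4} --p--> {s1,s4}  [new]
{s1,s3,s4} --q--> {s0,s1}  [new]
{s0,s1,s4} --p--> {s1,s2,s4}  [new]
{s0,s1,s4} --q--> {s0,s1}  [seen]
{s1,s4} --p--> {s1,s4}  [seen]
{s1,s4} --q--> {s0,s1}  [seen]
{s0,s1} --p--> {s1,s2,s4}  [seen]
{s0,s1} --q--> {s0,s1}  [seen]
{s1,s2,s4} --p--> {s1,s3,s4}  [seen]
{s1,s2,s4} --q--> {s0,s1,s4}  [seen]
Reachable DFA states: {s0}, {s1,s2}, {s1,s3,s4}, {s0,s1,s4}, {s1,s4}, {s0,s1}, {s1,s2,s4}.
Accepting DFA states (contain an NFA accepting state): {s0}, {s1,s2}, {s1,s3,s4}, {s0,s1,s4}, {s1,s4}, {s0,s1}, {s1,s2,s4}.

7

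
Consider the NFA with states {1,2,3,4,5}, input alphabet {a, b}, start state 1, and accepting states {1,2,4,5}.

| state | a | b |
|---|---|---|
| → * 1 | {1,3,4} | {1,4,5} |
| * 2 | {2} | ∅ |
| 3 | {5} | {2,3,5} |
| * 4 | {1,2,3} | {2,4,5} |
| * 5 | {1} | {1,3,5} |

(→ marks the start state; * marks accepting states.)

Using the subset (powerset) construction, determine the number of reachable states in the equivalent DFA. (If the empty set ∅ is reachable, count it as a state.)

Start state of the DFA: {1}.
{1} --a--> {1,3,4}  [new]
{1} --b--> {1,4,5}  [new]
{1,3,4} --a--> {1,2,3,4,5}  [new]
{1,3,4} --b--> {1,2,3,4,5}  [seen]
{1,4,5} --a--> {1,2,3,4}  [new]
{1,4,5} --b--> {1,2,3,4,5}  [seen]
{1,2,3,4,5} --a--> {1,2,3,4,5}  [seen]
{1,2,3,4,5} --b--> {1,2,3,4,5}  [seen]
{1,2,3,4} --a--> {1,2,3,4,5}  [seen]
{1,2,3,4} --b--> {1,2,3,4,5}  [seen]
Reachable DFA states: {1}, {1,3,4}, {1,4,5}, {1,2,3,4,5}, {1,2,3,4}.

5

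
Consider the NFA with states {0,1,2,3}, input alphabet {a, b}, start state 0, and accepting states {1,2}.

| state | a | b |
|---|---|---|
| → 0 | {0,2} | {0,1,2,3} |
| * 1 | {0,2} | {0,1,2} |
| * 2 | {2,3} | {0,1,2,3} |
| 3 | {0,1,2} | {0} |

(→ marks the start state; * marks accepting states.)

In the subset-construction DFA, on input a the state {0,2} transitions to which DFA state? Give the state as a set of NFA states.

{0,2,3}

δ(0,a) = {0,2}; δ(2,a) = {2,3}.
Union: {0,2,3}.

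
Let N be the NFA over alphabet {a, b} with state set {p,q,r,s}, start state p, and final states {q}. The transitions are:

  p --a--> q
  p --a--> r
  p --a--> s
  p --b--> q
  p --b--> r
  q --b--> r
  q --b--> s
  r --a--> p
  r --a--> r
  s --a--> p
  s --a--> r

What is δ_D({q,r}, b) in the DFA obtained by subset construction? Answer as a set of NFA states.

δ(q,b) = {r,s}; δ(r,b) = ∅.
Union: {r,s}.

{r,s}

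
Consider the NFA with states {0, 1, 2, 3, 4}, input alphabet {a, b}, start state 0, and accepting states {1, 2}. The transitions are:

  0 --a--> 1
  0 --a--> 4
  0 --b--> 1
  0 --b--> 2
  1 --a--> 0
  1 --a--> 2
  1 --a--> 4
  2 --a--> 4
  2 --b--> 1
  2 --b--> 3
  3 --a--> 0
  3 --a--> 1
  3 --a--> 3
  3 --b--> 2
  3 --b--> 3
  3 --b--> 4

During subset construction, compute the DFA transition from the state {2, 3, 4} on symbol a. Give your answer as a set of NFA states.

{0, 1, 3, 4}

δ(2,a) = {4}; δ(3,a) = {0, 1, 3}; δ(4,a) = ∅.
Union: {0, 1, 3, 4}.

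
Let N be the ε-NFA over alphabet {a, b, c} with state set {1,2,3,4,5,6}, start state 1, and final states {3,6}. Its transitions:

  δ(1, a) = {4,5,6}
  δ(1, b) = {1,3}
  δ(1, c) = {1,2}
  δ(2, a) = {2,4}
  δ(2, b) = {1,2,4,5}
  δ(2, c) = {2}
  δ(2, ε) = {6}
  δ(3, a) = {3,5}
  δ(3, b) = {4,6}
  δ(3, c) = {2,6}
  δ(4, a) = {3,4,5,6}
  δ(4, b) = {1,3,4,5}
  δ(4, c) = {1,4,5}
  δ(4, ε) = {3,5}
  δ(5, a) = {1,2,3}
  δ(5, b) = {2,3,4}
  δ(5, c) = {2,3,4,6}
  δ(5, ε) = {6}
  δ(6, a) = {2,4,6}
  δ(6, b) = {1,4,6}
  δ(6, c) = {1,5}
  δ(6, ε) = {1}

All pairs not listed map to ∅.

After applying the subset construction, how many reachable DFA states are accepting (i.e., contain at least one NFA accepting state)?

Start state of the DFA: {1} (ε-closure of the NFA start).
{1} --a--> {1,3,4,5,6}  [new]
{1} --b--> {1,3}  [new]
{1} --c--> {1,2,6}  [new]
{1,3,4,5,6} --a--> {1,2,3,4,5,6}  [new]
{1,3,4,5,6} --b--> {1,2,3,4,5,6}  [seen]
{1,3,4,5,6} --c--> {1,2,3,4,5,6}  [seen]
{1,3} --a--> {1,3,4,5,6}  [seen]
{1,3} --b--> {1,3,4,5,6}  [seen]
{1,3} --c--> {1,2,6}  [seen]
{1,2,6} --a--> {1,2,3,4,5,6}  [seen]
{1,2,6} --b--> {1,2,3,4,5,6}  [seen]
{1,2,6} --c--> {1,2,5,6}  [new]
{1,2,3,4,5,6} --a--> {1,2,3,4,5,6}  [seen]
{1,2,3,4,5,6} --b--> {1,2,3,4,5,6}  [seen]
{1,2,3,4,5,6} --c--> {1,2,3,4,5,6}  [seen]
{1,2,5,6} --a--> {1,2,3,4,5,6}  [seen]
{1,2,5,6} --b--> {1,2,3,4,5,6}  [seen]
{1,2,5,6} --c--> {1,2,3,4,5,6}  [seen]
Reachable DFA states: {1}, {1,3,4,5,6}, {1,3}, {1,2,6}, {1,2,3,4,5,6}, {1,2,5,6}.
Accepting DFA states (contain an NFA accepting state): {1,3,4,5,6}, {1,3}, {1,2,6}, {1,2,3,4,5,6}, {1,2,5,6}.

5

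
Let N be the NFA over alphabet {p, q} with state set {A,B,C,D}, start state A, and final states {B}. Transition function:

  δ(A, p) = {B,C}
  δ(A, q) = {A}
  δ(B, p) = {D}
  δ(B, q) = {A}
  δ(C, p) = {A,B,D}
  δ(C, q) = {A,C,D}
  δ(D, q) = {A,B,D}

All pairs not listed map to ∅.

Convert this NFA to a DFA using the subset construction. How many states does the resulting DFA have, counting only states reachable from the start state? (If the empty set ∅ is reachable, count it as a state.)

6

Start state of the DFA: {A}.
{A} --p--> {B,C}  [new]
{A} --q--> {A}  [seen]
{B,C} --p--> {A,B,D}  [new]
{B,C} --q--> {A,C,D}  [new]
{A,B,D} --p--> {B,C,D}  [new]
{A,B,D} --q--> {A,B,D}  [seen]
{A,C,D} --p--> {A,B,C,D}  [new]
{A,C,D} --q--> {A,B,C,D}  [seen]
{B,C,D} --p--> {A,B,D}  [seen]
{B,C,D} --q--> {A,B,C,D}  [seen]
{A,B,C,D} --p--> {A,B,C,D}  [seen]
{A,B,C,D} --q--> {A,B,C,D}  [seen]
Reachable DFA states: {A}, {B,C}, {A,B,D}, {A,C,D}, {B,C,D}, {A,B,C,D}.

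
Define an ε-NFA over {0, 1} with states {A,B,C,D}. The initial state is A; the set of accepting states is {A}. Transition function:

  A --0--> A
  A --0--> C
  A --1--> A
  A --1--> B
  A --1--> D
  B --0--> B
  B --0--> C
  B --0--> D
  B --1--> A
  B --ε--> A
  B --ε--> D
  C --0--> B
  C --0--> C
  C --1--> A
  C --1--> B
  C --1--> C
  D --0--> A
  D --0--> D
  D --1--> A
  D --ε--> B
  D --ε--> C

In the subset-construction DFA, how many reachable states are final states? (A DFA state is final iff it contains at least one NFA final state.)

3

Start state of the DFA: {A} (ε-closure of the NFA start).
{A} --0--> {A,C}  [new]
{A} --1--> {A,B,C,D}  [new]
{A,C} --0--> {A,B,C,D}  [seen]
{A,C} --1--> {A,B,C,D}  [seen]
{A,B,C,D} --0--> {A,B,C,D}  [seen]
{A,B,C,D} --1--> {A,B,C,D}  [seen]
Reachable DFA states: {A}, {A,C}, {A,B,C,D}.
Accepting DFA states (contain an NFA accepting state): {A}, {A,C}, {A,B,C,D}.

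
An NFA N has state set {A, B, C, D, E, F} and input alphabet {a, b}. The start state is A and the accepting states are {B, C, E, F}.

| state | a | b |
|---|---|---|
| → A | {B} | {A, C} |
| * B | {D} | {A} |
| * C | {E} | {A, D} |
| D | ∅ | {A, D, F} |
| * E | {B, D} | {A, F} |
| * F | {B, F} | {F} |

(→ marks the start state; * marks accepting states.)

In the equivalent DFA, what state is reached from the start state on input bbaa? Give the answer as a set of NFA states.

Start: {A}.
δ(A,b) = {A, C}.
Union: {A, C}.
After b: {A, C}.
δ(A,b) = {A, C}; δ(C,b) = {A, D}.
Union: {A, C, D}.
After b: {A, C, D}.
δ(A,a) = {B}; δ(C,a) = {E}; δ(D,a) = ∅.
Union: {B, E}.
After a: {B, E}.
δ(B,a) = {D}; δ(E,a) = {B, D}.
Union: {B, D}.
After a: {B, D}.

{B, D}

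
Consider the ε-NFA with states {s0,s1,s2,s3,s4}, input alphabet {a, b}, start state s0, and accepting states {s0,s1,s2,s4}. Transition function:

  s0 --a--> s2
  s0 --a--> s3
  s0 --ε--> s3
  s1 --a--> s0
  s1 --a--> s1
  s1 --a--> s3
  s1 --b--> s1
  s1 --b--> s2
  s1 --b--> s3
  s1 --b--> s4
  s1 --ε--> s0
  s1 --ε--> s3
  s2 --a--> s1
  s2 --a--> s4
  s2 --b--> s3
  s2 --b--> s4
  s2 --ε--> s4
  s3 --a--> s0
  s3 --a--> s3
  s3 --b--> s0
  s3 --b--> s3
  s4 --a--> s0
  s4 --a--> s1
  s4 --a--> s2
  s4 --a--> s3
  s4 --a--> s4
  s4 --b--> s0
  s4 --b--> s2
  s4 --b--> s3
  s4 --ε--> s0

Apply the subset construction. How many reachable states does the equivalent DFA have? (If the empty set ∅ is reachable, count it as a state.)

Start state of the DFA: {s0,s3} (ε-closure of the NFA start).
{s0,s3} --a--> {s0,s2,s3,s4}  [new]
{s0,s3} --b--> {s0,s3}  [seen]
{s0,s2,s3,s4} --a--> {s0,s1,s2,s3,s4}  [new]
{s0,s2,s3,s4} --b--> {s0,s2,s3,s4}  [seen]
{s0,s1,s2,s3,s4} --a--> {s0,s1,s2,s3,s4}  [seen]
{s0,s1,s2,s3,s4} --b--> {s0,s1,s2,s3,s4}  [seen]
Reachable DFA states: {s0,s3}, {s0,s2,s3,s4}, {s0,s1,s2,s3,s4}.

3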